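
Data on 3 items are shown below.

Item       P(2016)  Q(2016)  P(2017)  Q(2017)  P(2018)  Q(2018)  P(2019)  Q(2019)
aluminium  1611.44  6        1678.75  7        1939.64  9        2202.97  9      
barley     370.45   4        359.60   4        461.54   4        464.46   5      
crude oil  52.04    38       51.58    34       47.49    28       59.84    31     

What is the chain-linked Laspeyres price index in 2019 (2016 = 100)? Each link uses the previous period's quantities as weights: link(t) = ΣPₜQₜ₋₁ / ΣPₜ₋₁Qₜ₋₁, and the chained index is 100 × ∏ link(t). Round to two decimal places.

132.46

Link 2016→2017:
ΣP(2017)Q(2016) = 1678.75×6 + 359.60×4 + 51.58×38 = 10072.5 + 1438.4 + 1960.04 = 13470.94
ΣP(2016)Q(2016) = 1611.44×6 + 370.45×4 + 52.04×38 = 9668.64 + 1481.8 + 1977.52 = 13127.96
link = 13470.94/13127.96 = 1.026126
Link 2017→2018:
ΣP(2018)Q(2017) = 1939.64×7 + 461.54×4 + 47.49×34 = 13577.48 + 1846.16 + 1614.66 = 17038.3
ΣP(2017)Q(2017) = 1678.75×7 + 359.60×4 + 51.58×34 = 11751.25 + 1438.4 + 1753.72 = 14943.37
link = 17038.3/14943.37 = 1.140191
Link 2018→2019:
ΣP(2019)Q(2018) = 2202.97×9 + 464.46×4 + 59.84×28 = 19826.73 + 1857.84 + 1675.52 = 23360.09
ΣP(2018)Q(2018) = 1939.64×9 + 461.54×4 + 47.49×28 = 17456.76 + 1846.16 + 1329.72 = 20632.64
link = 23360.09/20632.64 = 1.132191
Chained index = 100 × 1.026126 × 1.140191 × 1.132191 = 132.4641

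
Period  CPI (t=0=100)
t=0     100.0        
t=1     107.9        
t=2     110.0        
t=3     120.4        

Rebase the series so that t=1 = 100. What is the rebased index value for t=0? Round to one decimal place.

92.7

Rebased(t=0) = 100.0 / 107.9 × 100 = 92.6784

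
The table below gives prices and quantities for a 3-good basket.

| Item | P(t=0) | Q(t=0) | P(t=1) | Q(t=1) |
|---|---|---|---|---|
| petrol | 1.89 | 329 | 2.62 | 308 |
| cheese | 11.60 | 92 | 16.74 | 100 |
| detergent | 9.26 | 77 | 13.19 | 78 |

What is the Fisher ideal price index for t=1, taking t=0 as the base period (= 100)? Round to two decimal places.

142.35

Laspeyres component (base-period weights):
ΣP(t=1)Q(t=0) = 2.62×329 + 16.74×92 + 13.19×77 = 861.98 + 1540.08 + 1015.63 = 3417.69
ΣP(t=0)Q(t=0) = 1.89×329 + 11.60×92 + 9.26×77 = 621.81 + 1067.2 + 713.02 = 2402.03
L = 3417.69 / 2402.03 × 100 = 142.2834
Paasche component (current-period weights):
ΣP(t=1)Q(t=1) = 2.62×308 + 16.74×100 + 13.19×78 = 806.96 + 1674 + 1028.82 = 3509.78
ΣP(t=0)Q(t=1) = 1.89×308 + 11.60×100 + 9.26×78 = 582.12 + 1160 + 722.28 = 2464.4
P = 3509.78 / 2464.4 × 100 = 142.4193
Fisher = √(L × P) = √(142.2834 × 142.4193) = 142.3513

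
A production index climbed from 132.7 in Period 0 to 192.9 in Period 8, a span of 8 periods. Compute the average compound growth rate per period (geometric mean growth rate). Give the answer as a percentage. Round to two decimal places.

4.79%

Growth factor = (192.9/132.7)^(1/8) = (1.453655)^(1/8) = 1.047871
Growth rate = 1.047871 − 1 = 0.047871 = 4.7871%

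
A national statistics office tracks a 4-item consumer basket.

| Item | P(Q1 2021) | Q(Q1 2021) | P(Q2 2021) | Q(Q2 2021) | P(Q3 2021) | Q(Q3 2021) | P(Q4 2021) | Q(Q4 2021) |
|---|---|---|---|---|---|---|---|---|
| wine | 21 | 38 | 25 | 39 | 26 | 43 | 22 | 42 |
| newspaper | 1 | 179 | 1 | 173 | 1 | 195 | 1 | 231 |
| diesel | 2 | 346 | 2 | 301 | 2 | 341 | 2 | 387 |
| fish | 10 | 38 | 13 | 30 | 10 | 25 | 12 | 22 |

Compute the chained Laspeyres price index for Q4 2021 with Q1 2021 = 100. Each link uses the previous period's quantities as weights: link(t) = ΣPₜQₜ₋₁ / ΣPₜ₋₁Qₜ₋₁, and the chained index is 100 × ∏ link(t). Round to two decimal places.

104.30

Link Q1 2021→Q2 2021:
ΣP(Q2 2021)Q(Q1 2021) = 25×38 + 1×179 + 2×346 + 13×38 = 950 + 179 + 692 + 494 = 2315
ΣP(Q1 2021)Q(Q1 2021) = 21×38 + 1×179 + 2×346 + 10×38 = 798 + 179 + 692 + 380 = 2049
link = 2315/2049 = 1.129819
Link Q2 2021→Q3 2021:
ΣP(Q3 2021)Q(Q2 2021) = 26×39 + 1×173 + 2×301 + 10×30 = 1014 + 173 + 602 + 300 = 2089
ΣP(Q2 2021)Q(Q2 2021) = 25×39 + 1×173 + 2×301 + 13×30 = 975 + 173 + 602 + 390 = 2140
link = 2089/2140 = 0.976168
Link Q3 2021→Q4 2021:
ΣP(Q4 2021)Q(Q3 2021) = 22×43 + 1×195 + 2×341 + 12×25 = 946 + 195 + 682 + 300 = 2123
ΣP(Q3 2021)Q(Q3 2021) = 26×43 + 1×195 + 2×341 + 10×25 = 1118 + 195 + 682 + 250 = 2245
link = 2123/2245 = 0.945657
Chained index = 100 × 1.129819 × 0.976168 × 0.945657 = 104.2959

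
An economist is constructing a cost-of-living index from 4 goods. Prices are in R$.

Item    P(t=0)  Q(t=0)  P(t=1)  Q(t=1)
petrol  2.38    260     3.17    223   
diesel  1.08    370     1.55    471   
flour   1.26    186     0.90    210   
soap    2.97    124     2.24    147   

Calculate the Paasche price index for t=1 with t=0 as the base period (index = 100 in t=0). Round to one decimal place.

Paasche price index uses current-period quantities as weights.
ΣP(t=1)·Q(t=1) = 3.17×223 + 1.55×471 + 0.90×210 + 2.24×147 = 706.91 + 730.05 + 189 + 329.28 = 1955.24
ΣP(t=0)·Q(t=1) = 2.38×223 + 1.08×471 + 1.26×210 + 2.97×147 = 530.74 + 508.68 + 264.6 + 436.59 = 1740.61
Index = 1955.24 / 1740.61 × 100 = 112.3307

112.3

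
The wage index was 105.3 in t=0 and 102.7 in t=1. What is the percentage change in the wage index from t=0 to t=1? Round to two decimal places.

Change = (102.7 − 105.3) / 105.3 × 100
       = -2.6 / 105.3 × 100 = -2.4691%

-2.47%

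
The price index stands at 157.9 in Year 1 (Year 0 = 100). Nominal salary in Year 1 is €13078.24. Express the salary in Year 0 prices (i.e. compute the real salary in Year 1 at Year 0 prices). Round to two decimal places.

Real = Nominal ÷ (Index/100) = 13078.24 ÷ (157.9/100)
     = 13078.24 ÷ 1.579 = 8282.6092

8282.61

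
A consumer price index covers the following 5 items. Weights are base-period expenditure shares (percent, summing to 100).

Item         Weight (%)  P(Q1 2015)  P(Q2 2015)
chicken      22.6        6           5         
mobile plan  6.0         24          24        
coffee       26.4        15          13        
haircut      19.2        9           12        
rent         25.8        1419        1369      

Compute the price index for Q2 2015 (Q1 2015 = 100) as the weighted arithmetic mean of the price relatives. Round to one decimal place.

98.2

chicken: 22.6 × (5/6) = 22.6 × 0.833333 = 18.8333
mobile plan: 6.0 × (24/24) = 6.0 × 1.000000 = 6.0000
coffee: 26.4 × (13/15) = 26.4 × 0.866667 = 22.8800
haircut: 19.2 × (12/9) = 19.2 × 1.333333 = 25.6000
rent: 25.8 × (1369/1419) = 25.8 × 0.964764 = 24.8909
Index = Σ wᵢ·(p₁ᵢ/p₀ᵢ) = 18.8333 + 6.0000 + 22.8800 + 25.6000 + 24.8909 = 98.2042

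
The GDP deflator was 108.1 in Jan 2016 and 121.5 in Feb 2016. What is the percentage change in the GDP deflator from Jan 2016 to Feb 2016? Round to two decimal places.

Change = (121.5 − 108.1) / 108.1 × 100
       = 13.4 / 108.1 × 100 = 12.3959%

12.40%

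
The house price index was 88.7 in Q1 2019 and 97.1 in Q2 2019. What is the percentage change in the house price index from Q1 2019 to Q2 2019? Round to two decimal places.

9.47%

Change = (97.1 − 88.7) / 88.7 × 100
       = 8.4 / 88.7 × 100 = 9.4701%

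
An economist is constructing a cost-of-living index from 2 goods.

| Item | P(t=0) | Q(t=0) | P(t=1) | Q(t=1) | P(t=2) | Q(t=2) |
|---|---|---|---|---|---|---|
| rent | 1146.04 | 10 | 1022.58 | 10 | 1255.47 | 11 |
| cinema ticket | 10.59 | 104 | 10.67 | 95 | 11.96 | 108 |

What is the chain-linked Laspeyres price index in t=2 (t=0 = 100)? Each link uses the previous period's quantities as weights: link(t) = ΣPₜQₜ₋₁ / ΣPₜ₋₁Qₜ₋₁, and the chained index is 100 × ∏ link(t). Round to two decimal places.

109.92

Link t=0→t=1:
ΣP(t=1)Q(t=0) = 1022.58×10 + 10.67×104 = 10225.8 + 1109.68 = 11335.48
ΣP(t=0)Q(t=0) = 1146.04×10 + 10.59×104 = 11460.4 + 1101.36 = 12561.76
link = 11335.48/12561.76 = 0.902380
Link t=1→t=2:
ΣP(t=2)Q(t=1) = 1255.47×10 + 11.96×95 = 12554.7 + 1136.2 = 13690.9
ΣP(t=1)Q(t=1) = 1022.58×10 + 10.67×95 = 10225.8 + 1013.65 = 11239.45
link = 13690.9/11239.45 = 1.218111
Chained index = 100 × 0.902380 × 1.218111 = 109.9199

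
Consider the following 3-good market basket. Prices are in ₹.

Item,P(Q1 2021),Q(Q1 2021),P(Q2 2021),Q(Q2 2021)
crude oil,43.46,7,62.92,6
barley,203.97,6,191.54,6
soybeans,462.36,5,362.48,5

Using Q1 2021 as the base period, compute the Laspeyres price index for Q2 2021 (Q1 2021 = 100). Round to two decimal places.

88.60

Laspeyres price index uses base-period quantities as weights.
ΣP(Q2 2021)·Q(Q1 2021) = 62.92×7 + 191.54×6 + 362.48×5 = 440.44 + 1149.24 + 1812.4 = 3402.08
ΣP(Q1 2021)·Q(Q1 2021) = 43.46×7 + 203.97×6 + 462.36×5 = 304.22 + 1223.82 + 2311.8 = 3839.84
Index = 3402.08 / 3839.84 × 100 = 88.5995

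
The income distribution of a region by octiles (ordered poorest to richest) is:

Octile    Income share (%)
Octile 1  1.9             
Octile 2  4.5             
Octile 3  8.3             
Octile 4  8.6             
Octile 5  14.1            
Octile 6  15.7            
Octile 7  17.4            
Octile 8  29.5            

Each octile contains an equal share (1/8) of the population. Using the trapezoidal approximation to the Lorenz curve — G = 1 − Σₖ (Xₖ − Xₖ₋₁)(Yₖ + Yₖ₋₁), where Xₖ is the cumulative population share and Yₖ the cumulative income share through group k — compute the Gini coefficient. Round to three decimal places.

0.357

Cumulative income shares Yₖ: 0.0190, 0.0640, 0.1470, 0.2330, 0.3740, 0.5310, 0.7050, 1.0000
Σ (Xₖ−Xₖ₋₁)(Yₖ+Yₖ₋₁) = (1/8)(0.0190+0.0000) + (1/8)(0.0640+0.0190) + (1/8)(0.1470+0.0640) + (1/8)(0.2330+0.1470) + (1/8)(0.3740+0.2330) + (1/8)(0.5310+0.3740) + (1/8)(0.7050+0.5310) + (1/8)(1.0000+0.7050)
  = 0.0024 + 0.0104 + 0.0264 + 0.0475 + 0.0759 + 0.1131 + 0.1545 + 0.2131 = 0.6432
G = 1 − 0.6432 = 0.3568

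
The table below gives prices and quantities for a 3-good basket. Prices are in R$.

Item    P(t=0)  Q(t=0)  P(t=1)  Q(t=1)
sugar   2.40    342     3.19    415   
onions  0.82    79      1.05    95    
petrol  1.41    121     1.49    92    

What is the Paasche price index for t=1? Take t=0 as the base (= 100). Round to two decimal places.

129.67

Paasche price index uses current-period quantities as weights.
ΣP(t=1)·Q(t=1) = 3.19×415 + 1.05×95 + 1.49×92 = 1323.85 + 99.75 + 137.08 = 1560.68
ΣP(t=0)·Q(t=1) = 2.40×415 + 0.82×95 + 1.41×92 = 996 + 77.9 + 129.72 = 1203.62
Index = 1560.68 / 1203.62 × 100 = 129.6655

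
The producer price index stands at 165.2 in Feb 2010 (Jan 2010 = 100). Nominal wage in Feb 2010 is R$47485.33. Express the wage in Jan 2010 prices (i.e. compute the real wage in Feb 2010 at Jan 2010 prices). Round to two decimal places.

Real = Nominal ÷ (Index/100) = 47485.33 ÷ (165.2/100)
     = 47485.33 ÷ 1.652 = 28744.1465

28744.15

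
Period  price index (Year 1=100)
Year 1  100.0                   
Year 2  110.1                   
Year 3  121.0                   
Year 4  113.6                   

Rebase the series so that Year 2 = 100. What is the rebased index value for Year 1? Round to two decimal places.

Rebased(Year 1) = 100.0 / 110.1 × 100 = 90.8265

90.83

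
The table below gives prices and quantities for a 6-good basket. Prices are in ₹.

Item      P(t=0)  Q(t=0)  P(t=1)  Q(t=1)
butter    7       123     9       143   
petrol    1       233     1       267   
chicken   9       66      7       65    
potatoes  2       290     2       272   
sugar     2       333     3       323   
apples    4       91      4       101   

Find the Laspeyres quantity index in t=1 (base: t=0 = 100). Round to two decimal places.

104.52

Laspeyres quantity index uses base-period prices as weights.
ΣP(t=0)·Q(t=1) = 7×143 + 1×267 + 9×65 + 2×272 + 2×323 + 4×101 = 1001 + 267 + 585 + 544 + 646 + 404 = 3447
ΣP(t=0)·Q(t=0) = 7×123 + 1×233 + 9×66 + 2×290 + 2×333 + 4×91 = 861 + 233 + 594 + 580 + 666 + 364 = 3298
Index = 3447 / 3298 × 100 = 104.5179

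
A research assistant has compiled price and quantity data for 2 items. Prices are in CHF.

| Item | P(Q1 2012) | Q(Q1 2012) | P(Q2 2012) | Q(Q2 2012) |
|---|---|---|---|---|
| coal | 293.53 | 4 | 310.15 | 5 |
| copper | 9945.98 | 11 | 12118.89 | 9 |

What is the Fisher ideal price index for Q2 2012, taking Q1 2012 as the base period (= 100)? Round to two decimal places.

Laspeyres component (base-period weights):
ΣP(Q2 2012)Q(Q1 2012) = 310.15×4 + 12118.89×11 = 1240.6 + 133307.79 = 134548.39
ΣP(Q1 2012)Q(Q1 2012) = 293.53×4 + 9945.98×11 = 1174.12 + 109405.78 = 110579.9
L = 134548.39 / 110579.9 × 100 = 121.6753
Paasche component (current-period weights):
ΣP(Q2 2012)Q(Q2 2012) = 310.15×5 + 12118.89×9 = 1550.75 + 109070.01 = 110620.76
ΣP(Q1 2012)Q(Q2 2012) = 293.53×5 + 9945.98×9 = 1467.65 + 89513.82 = 90981.47
P = 110620.76 / 90981.47 × 100 = 121.5860
Fisher = √(L × P) = √(121.6753 × 121.5860) = 121.6306

121.63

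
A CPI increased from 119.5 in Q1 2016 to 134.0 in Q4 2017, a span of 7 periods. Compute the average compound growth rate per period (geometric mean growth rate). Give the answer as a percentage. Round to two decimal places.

1.65%

Growth factor = (134.0/119.5)^(1/7) = (1.121339)^(1/7) = 1.016495
Growth rate = 1.016495 − 1 = 0.016495 = 1.6495%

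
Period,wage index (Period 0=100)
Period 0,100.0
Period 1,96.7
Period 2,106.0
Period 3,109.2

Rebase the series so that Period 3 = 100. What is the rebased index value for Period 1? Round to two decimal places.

88.55

Rebased(Period 1) = 96.7 / 109.2 × 100 = 88.5531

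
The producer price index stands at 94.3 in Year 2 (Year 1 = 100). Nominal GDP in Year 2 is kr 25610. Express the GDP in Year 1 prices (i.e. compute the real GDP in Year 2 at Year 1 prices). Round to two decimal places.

Real = Nominal ÷ (Index/100) = 25610 ÷ (94.3/100)
     = 25610 ÷ 0.943 = 27158.0064

27158.01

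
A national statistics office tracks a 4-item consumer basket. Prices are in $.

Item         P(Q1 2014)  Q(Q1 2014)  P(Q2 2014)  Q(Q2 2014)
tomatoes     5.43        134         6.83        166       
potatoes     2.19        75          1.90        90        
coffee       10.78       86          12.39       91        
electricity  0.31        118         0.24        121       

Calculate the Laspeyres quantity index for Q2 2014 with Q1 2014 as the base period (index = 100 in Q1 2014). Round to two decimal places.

Laspeyres quantity index uses base-period prices as weights.
ΣP(Q1 2014)·Q(Q2 2014) = 5.43×166 + 2.19×90 + 10.78×91 + 0.31×121 = 901.38 + 197.1 + 980.98 + 37.51 = 2116.97
ΣP(Q1 2014)·Q(Q1 2014) = 5.43×134 + 2.19×75 + 10.78×86 + 0.31×118 = 727.62 + 164.25 + 927.08 + 36.58 = 1855.53
Index = 2116.97 / 1855.53 × 100 = 114.0898

114.09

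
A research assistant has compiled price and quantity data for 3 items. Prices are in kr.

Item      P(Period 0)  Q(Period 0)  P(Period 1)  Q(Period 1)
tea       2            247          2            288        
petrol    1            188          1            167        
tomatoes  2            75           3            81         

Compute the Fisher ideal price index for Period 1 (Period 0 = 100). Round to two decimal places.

108.98

Laspeyres component (base-period weights):
ΣP(Period 1)Q(Period 0) = 2×247 + 1×188 + 3×75 = 494 + 188 + 225 = 907
ΣP(Period 0)Q(Period 0) = 2×247 + 1×188 + 2×75 = 494 + 188 + 150 = 832
L = 907 / 832 × 100 = 109.0144
Paasche component (current-period weights):
ΣP(Period 1)Q(Period 1) = 2×288 + 1×167 + 3×81 = 576 + 167 + 243 = 986
ΣP(Period 0)Q(Period 1) = 2×288 + 1×167 + 2×81 = 576 + 167 + 162 = 905
P = 986 / 905 × 100 = 108.9503
Fisher = √(L × P) = √(109.0144 × 108.9503) = 108.9823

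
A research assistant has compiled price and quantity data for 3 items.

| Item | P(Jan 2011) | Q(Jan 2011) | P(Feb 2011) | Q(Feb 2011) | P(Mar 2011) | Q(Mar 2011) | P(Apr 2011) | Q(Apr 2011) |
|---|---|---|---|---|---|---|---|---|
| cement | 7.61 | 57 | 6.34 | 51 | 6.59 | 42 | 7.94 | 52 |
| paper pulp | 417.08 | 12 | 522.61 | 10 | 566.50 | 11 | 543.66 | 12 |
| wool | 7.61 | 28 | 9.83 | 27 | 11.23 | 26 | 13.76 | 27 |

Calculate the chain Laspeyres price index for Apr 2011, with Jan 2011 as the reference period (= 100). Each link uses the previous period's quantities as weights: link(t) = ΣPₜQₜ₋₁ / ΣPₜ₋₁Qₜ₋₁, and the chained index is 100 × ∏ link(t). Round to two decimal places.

Link Jan 2011→Feb 2011:
ΣP(Feb 2011)Q(Jan 2011) = 6.34×57 + 522.61×12 + 9.83×28 = 361.38 + 6271.32 + 275.24 = 6907.94
ΣP(Jan 2011)Q(Jan 2011) = 7.61×57 + 417.08×12 + 7.61×28 = 433.77 + 5004.96 + 213.08 = 5651.81
link = 6907.94/5651.81 = 1.222253
Link Feb 2011→Mar 2011:
ΣP(Mar 2011)Q(Feb 2011) = 6.59×51 + 566.50×10 + 11.23×27 = 336.09 + 5665 + 303.21 = 6304.3
ΣP(Feb 2011)Q(Feb 2011) = 6.34×51 + 522.61×10 + 9.83×27 = 323.34 + 5226.1 + 265.41 = 5814.85
link = 6304.3/5814.85 = 1.084172
Link Mar 2011→Apr 2011:
ΣP(Apr 2011)Q(Mar 2011) = 7.94×42 + 543.66×11 + 13.76×26 = 333.48 + 5980.26 + 357.76 = 6671.5
ΣP(Mar 2011)Q(Mar 2011) = 6.59×42 + 566.50×11 + 11.23×26 = 276.78 + 6231.5 + 291.98 = 6800.26
link = 6671.5/6800.26 = 0.981065
Chained index = 100 × 1.222253 × 1.084172 × 0.981065 = 130.0042

130.00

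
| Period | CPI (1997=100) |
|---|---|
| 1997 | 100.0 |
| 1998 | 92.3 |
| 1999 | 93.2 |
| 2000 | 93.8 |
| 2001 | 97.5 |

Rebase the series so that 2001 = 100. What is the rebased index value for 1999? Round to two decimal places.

95.59

Rebased(1999) = 93.2 / 97.5 × 100 = 95.5897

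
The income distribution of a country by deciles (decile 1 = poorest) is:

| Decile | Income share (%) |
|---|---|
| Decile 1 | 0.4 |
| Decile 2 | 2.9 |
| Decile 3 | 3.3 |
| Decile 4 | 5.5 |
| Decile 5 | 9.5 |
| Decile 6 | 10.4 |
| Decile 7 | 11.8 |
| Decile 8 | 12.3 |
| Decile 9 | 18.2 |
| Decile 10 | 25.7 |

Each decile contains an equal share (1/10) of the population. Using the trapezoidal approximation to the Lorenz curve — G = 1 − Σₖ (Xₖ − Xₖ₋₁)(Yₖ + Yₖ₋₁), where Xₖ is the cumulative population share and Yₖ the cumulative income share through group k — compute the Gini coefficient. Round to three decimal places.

Cumulative income shares Yₖ: 0.0040, 0.0330, 0.0660, 0.1210, 0.2160, 0.3200, 0.4380, 0.5610, 0.7430, 1.0000
Σ (Xₖ−Xₖ₋₁)(Yₖ+Yₖ₋₁) = (1/10)(0.0040+0.0000) + (1/10)(0.0330+0.0040) + (1/10)(0.0660+0.0330) + (1/10)(0.1210+0.0660) + (1/10)(0.2160+0.1210) + (1/10)(0.3200+0.2160) + (1/10)(0.4380+0.3200) + (1/10)(0.5610+0.4380) + (1/10)(0.7430+0.5610) + (1/10)(1.0000+0.7430)
  = 0.0004 + 0.0037 + 0.0099 + 0.0187 + 0.0337 + 0.0536 + 0.0758 + 0.0999 + 0.1304 + 0.1743 = 0.6004
G = 1 − 0.6004 = 0.3996

0.400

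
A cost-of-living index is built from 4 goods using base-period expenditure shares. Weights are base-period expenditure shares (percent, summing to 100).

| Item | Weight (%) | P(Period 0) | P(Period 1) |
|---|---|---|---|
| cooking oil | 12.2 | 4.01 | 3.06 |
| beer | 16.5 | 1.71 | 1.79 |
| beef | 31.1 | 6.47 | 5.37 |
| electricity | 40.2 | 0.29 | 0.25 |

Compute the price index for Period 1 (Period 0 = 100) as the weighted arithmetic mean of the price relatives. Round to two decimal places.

cooking oil: 12.2 × (3.06/4.01) = 12.2 × 0.763092 = 9.3097
beer: 16.5 × (1.79/1.71) = 16.5 × 1.046784 = 17.2719
beef: 31.1 × (5.37/6.47) = 31.1 × 0.829985 = 25.8125
electricity: 40.2 × (0.25/0.29) = 40.2 × 0.862069 = 34.6552
Index = Σ wᵢ·(p₁ᵢ/p₀ᵢ) = 9.3097 + 17.2719 + 25.8125 + 34.6552 = 87.0493

87.05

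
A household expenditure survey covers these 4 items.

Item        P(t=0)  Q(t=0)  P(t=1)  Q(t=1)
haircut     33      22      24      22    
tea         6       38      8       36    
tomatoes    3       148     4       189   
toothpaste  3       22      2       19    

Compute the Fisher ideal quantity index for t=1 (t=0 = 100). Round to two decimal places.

Laspeyres component (base-period weights):
ΣP(t=0)Q(t=1) = 33×22 + 6×36 + 3×189 + 3×19 = 726 + 216 + 567 + 57 = 1566
ΣP(t=0)Q(t=0) = 33×22 + 6×38 + 3×148 + 3×22 = 726 + 228 + 444 + 66 = 1464
L = 1566 / 1464 × 100 = 106.9672
Paasche component (current-period weights):
ΣP(t=1)Q(t=1) = 24×22 + 8×36 + 4×189 + 2×19 = 528 + 288 + 756 + 38 = 1610
ΣP(t=1)Q(t=0) = 24×22 + 8×38 + 4×148 + 2×22 = 528 + 304 + 592 + 44 = 1468
P = 1610 / 1468 × 100 = 109.6730
Fisher = √(L × P) = √(106.9672 × 109.6730) = 108.3117

108.31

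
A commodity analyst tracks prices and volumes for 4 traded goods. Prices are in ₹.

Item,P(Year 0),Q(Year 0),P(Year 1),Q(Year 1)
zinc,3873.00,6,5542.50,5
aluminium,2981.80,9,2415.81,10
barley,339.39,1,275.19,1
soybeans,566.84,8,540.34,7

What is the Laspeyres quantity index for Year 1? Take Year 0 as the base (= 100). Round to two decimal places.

Laspeyres quantity index uses base-period prices as weights.
ΣP(Year 0)·Q(Year 1) = 3873.00×5 + 2981.80×10 + 339.39×1 + 566.84×7 = 19365 + 29818 + 339.39 + 3967.88 = 53490.27
ΣP(Year 0)·Q(Year 0) = 3873.00×6 + 2981.80×9 + 339.39×1 + 566.84×8 = 23238 + 26836.2 + 339.39 + 4534.72 = 54948.31
Index = 53490.27 / 54948.31 × 100 = 97.3465

97.35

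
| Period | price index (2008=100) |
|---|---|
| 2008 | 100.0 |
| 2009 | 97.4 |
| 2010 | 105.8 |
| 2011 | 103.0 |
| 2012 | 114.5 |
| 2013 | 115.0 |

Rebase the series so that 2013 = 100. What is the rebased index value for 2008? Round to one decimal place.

Rebased(2008) = 100.0 / 115.0 × 100 = 86.9565

87.0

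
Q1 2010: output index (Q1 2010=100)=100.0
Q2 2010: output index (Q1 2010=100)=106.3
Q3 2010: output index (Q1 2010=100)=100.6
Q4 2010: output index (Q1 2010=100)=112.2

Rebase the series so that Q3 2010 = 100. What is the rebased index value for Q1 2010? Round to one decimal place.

Rebased(Q1 2010) = 100.0 / 100.6 × 100 = 99.4036

99.4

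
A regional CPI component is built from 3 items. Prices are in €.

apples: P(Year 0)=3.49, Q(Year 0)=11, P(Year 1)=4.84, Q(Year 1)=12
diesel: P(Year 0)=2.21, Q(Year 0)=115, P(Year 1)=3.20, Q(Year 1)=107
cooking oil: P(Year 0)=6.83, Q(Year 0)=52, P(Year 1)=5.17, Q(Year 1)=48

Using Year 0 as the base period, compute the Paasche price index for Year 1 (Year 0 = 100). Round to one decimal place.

Paasche price index uses current-period quantities as weights.
ΣP(Year 1)·Q(Year 1) = 4.84×12 + 3.20×107 + 5.17×48 = 58.08 + 342.4 + 248.16 = 648.64
ΣP(Year 0)·Q(Year 1) = 3.49×12 + 2.21×107 + 6.83×48 = 41.88 + 236.47 + 327.84 = 606.19
Index = 648.64 / 606.19 × 100 = 107.0028

107.0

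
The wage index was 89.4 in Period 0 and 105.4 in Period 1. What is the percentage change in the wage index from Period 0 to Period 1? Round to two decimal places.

17.90%

Change = (105.4 − 89.4) / 89.4 × 100
       = 16.0 / 89.4 × 100 = 17.8971%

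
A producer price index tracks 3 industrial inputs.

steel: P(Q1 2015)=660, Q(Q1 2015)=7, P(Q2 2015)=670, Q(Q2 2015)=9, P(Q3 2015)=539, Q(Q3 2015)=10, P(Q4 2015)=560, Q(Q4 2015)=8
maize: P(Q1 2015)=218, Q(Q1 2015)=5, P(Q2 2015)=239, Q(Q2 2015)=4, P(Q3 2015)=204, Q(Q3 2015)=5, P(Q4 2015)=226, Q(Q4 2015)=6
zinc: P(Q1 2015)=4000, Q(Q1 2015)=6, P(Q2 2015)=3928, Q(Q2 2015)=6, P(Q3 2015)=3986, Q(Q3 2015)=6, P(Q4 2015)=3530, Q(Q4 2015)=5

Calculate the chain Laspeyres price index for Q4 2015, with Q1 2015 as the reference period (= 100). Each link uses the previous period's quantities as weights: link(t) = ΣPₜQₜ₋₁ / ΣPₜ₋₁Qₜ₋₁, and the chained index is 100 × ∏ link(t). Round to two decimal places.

Link Q1 2015→Q2 2015:
ΣP(Q2 2015)Q(Q1 2015) = 670×7 + 239×5 + 3928×6 = 4690 + 1195 + 23568 = 29453
ΣP(Q1 2015)Q(Q1 2015) = 660×7 + 218×5 + 4000×6 = 4620 + 1090 + 24000 = 29710
link = 29453/29710 = 0.991350
Link Q2 2015→Q3 2015:
ΣP(Q3 2015)Q(Q2 2015) = 539×9 + 204×4 + 3986×6 = 4851 + 816 + 23916 = 29583
ΣP(Q2 2015)Q(Q2 2015) = 670×9 + 239×4 + 3928×6 = 6030 + 956 + 23568 = 30554
link = 29583/30554 = 0.968220
Link Q3 2015→Q4 2015:
ΣP(Q4 2015)Q(Q3 2015) = 560×10 + 226×5 + 3530×6 = 5600 + 1130 + 21180 = 27910
ΣP(Q3 2015)Q(Q3 2015) = 539×10 + 204×5 + 3986×6 = 5390 + 1020 + 23916 = 30326
link = 27910/30326 = 0.920332
Chained index = 100 × 0.991350 × 0.968220 × 0.920332 = 88.3376

88.34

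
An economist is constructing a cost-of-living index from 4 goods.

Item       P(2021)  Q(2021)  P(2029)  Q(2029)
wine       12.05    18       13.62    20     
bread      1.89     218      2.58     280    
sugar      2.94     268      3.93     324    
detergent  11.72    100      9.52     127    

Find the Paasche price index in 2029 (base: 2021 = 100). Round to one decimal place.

Paasche price index uses current-period quantities as weights.
ΣP(2029)·Q(2029) = 13.62×20 + 2.58×280 + 3.93×324 + 9.52×127 = 272.4 + 722.4 + 1273.32 + 1209.04 = 3477.16
ΣP(2021)·Q(2029) = 12.05×20 + 1.89×280 + 2.94×324 + 11.72×127 = 241 + 529.2 + 952.56 + 1488.44 = 3211.2
Index = 3477.16 / 3211.2 × 100 = 108.2823

108.3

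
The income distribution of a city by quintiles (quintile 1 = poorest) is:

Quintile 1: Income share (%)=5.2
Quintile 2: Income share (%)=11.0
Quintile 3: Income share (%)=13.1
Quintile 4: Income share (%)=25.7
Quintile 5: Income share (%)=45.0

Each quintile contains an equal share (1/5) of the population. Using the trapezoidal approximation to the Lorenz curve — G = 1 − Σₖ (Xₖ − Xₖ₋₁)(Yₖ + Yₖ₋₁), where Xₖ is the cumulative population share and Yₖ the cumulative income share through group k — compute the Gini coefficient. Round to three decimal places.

0.377

Cumulative income shares Yₖ: 0.0520, 0.1620, 0.2930, 0.5500, 1.0000
Σ (Xₖ−Xₖ₋₁)(Yₖ+Yₖ₋₁) = (1/5)(0.0520+0.0000) + (1/5)(0.1620+0.0520) + (1/5)(0.2930+0.1620) + (1/5)(0.5500+0.2930) + (1/5)(1.0000+0.5500)
  = 0.0104 + 0.0428 + 0.0910 + 0.1686 + 0.3100 = 0.6228
G = 1 − 0.6228 = 0.3772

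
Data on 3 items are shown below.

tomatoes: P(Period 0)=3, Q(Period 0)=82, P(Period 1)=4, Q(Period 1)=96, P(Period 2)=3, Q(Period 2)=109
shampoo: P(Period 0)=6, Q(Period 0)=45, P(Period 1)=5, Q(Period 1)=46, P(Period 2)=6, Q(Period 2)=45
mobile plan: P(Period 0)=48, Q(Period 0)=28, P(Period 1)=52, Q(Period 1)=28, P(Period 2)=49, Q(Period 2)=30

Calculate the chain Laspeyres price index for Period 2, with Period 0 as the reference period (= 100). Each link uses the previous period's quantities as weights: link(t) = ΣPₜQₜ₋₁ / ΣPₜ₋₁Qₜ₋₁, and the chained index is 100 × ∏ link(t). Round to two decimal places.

101.02

Link Period 0→Period 1:
ΣP(Period 1)Q(Period 0) = 4×82 + 5×45 + 52×28 = 328 + 225 + 1456 = 2009
ΣP(Period 0)Q(Period 0) = 3×82 + 6×45 + 48×28 = 246 + 270 + 1344 = 1860
link = 2009/1860 = 1.080108
Link Period 1→Period 2:
ΣP(Period 2)Q(Period 1) = 3×96 + 6×46 + 49×28 = 288 + 276 + 1372 = 1936
ΣP(Period 1)Q(Period 1) = 4×96 + 5×46 + 52×28 = 384 + 230 + 1456 = 2070
link = 1936/2070 = 0.935266
Chained index = 100 × 1.080108 × 0.935266 = 101.0188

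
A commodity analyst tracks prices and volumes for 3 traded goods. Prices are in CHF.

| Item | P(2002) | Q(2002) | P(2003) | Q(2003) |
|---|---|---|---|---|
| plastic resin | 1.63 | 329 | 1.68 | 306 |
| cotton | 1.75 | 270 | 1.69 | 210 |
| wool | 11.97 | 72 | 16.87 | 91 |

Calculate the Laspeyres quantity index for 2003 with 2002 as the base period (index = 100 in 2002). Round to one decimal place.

Laspeyres quantity index uses base-period prices as weights.
ΣP(2002)·Q(2003) = 1.63×306 + 1.75×210 + 11.97×91 = 498.78 + 367.5 + 1089.27 = 1955.55
ΣP(2002)·Q(2002) = 1.63×329 + 1.75×270 + 11.97×72 = 536.27 + 472.5 + 861.84 = 1870.61
Index = 1955.55 / 1870.61 × 100 = 104.5408

104.5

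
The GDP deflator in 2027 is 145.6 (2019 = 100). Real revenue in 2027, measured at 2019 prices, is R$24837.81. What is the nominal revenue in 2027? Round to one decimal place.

36163.9

Nominal = Real × (Index/100) = 24837.81 × (145.6/100)
        = 24837.81 × 1.456 = 36163.8514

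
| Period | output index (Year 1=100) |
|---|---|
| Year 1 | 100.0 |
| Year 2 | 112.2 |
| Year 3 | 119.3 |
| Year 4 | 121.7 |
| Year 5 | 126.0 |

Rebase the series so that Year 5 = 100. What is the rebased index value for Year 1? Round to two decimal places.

79.37

Rebased(Year 1) = 100.0 / 126.0 × 100 = 79.3651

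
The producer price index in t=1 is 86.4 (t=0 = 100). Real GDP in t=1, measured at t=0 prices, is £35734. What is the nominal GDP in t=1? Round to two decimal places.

30874.18

Nominal = Real × (Index/100) = 35734 × (86.4/100)
        = 35734 × 0.864 = 30874.1760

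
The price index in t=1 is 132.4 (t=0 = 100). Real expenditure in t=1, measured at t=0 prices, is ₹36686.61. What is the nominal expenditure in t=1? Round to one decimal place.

Nominal = Real × (Index/100) = 36686.61 × (132.4/100)
        = 36686.61 × 1.324 = 48573.0716

48573.1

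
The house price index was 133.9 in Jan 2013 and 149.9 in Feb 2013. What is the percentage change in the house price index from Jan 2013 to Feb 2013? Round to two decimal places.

Change = (149.9 − 133.9) / 133.9 × 100
       = 16.0 / 133.9 × 100 = 11.9492%

11.95%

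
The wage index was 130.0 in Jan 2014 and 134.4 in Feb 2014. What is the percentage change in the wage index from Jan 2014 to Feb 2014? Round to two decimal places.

Change = (134.4 − 130.0) / 130.0 × 100
       = 4.4 / 130.0 × 100 = 3.3846%

3.38%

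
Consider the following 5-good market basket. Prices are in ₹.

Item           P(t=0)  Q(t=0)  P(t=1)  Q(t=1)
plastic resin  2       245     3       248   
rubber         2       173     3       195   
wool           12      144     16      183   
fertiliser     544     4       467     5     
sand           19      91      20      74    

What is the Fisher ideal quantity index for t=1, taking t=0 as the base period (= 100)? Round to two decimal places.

Laspeyres component (base-period weights):
ΣP(t=0)Q(t=1) = 2×248 + 2×195 + 12×183 + 544×5 + 19×74 = 496 + 390 + 2196 + 2720 + 1406 = 7208
ΣP(t=0)Q(t=0) = 2×245 + 2×173 + 12×144 + 544×4 + 19×91 = 490 + 346 + 1728 + 2176 + 1729 = 6469
L = 7208 / 6469 × 100 = 111.4237
Paasche component (current-period weights):
ΣP(t=1)Q(t=1) = 3×248 + 3×195 + 16×183 + 467×5 + 20×74 = 744 + 585 + 2928 + 2335 + 1480 = 8072
ΣP(t=1)Q(t=0) = 3×245 + 3×173 + 16×144 + 467×4 + 20×91 = 735 + 519 + 2304 + 1868 + 1820 = 7246
P = 8072 / 7246 × 100 = 111.3994
Fisher = √(L × P) = √(111.4237 × 111.3994) = 111.4116

111.41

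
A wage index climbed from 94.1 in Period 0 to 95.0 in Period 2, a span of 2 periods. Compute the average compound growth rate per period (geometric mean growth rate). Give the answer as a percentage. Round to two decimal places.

Growth factor = (95.0/94.1)^(1/2) = (1.009564)^(1/2) = 1.004771
Growth rate = 1.004771 − 1 = 0.004771 = 0.4771%

0.48%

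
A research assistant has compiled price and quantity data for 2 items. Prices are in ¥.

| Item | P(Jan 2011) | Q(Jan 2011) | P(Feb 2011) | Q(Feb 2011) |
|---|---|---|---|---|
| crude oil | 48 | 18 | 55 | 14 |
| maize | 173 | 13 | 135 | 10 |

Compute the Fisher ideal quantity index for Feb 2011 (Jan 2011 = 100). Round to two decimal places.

77.20

Laspeyres component (base-period weights):
ΣP(Jan 2011)Q(Feb 2011) = 48×14 + 173×10 = 672 + 1730 = 2402
ΣP(Jan 2011)Q(Jan 2011) = 48×18 + 173×13 = 864 + 2249 = 3113
L = 2402 / 3113 × 100 = 77.1603
Paasche component (current-period weights):
ΣP(Feb 2011)Q(Feb 2011) = 55×14 + 135×10 = 770 + 1350 = 2120
ΣP(Feb 2011)Q(Jan 2011) = 55×18 + 135×13 = 990 + 1755 = 2745
P = 2120 / 2745 × 100 = 77.2313
Fisher = √(L × P) = √(77.1603 × 77.2313) = 77.1958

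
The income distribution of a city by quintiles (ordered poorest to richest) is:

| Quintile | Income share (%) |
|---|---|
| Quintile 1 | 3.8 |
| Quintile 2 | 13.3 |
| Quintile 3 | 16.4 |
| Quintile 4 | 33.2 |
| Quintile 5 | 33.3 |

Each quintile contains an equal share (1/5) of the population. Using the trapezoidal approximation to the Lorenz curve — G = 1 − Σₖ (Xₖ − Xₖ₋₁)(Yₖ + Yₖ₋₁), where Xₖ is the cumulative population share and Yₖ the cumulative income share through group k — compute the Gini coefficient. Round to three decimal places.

0.316

Cumulative income shares Yₖ: 0.0380, 0.1710, 0.3350, 0.6670, 1.0000
Σ (Xₖ−Xₖ₋₁)(Yₖ+Yₖ₋₁) = (1/5)(0.0380+0.0000) + (1/5)(0.1710+0.0380) + (1/5)(0.3350+0.1710) + (1/5)(0.6670+0.3350) + (1/5)(1.0000+0.6670)
  = 0.0076 + 0.0418 + 0.1012 + 0.2004 + 0.3334 = 0.6844
G = 1 − 0.6844 = 0.3156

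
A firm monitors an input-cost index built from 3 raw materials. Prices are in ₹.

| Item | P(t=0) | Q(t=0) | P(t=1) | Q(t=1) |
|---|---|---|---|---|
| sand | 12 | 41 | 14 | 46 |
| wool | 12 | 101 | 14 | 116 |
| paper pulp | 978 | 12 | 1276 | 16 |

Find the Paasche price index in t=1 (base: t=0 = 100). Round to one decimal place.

Paasche price index uses current-period quantities as weights.
ΣP(t=1)·Q(t=1) = 14×46 + 14×116 + 1276×16 = 644 + 1624 + 20416 = 22684
ΣP(t=0)·Q(t=1) = 12×46 + 12×116 + 978×16 = 552 + 1392 + 15648 = 17592
Index = 22684 / 17592 × 100 = 128.9450

128.9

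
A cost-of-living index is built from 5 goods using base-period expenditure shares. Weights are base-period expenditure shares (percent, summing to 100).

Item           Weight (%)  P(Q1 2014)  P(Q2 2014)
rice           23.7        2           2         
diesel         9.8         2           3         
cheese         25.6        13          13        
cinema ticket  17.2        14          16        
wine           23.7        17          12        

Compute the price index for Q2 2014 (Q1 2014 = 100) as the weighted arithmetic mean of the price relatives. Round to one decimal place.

rice: 23.7 × (2/2) = 23.7 × 1.000000 = 23.7000
diesel: 9.8 × (3/2) = 9.8 × 1.500000 = 14.7000
cheese: 25.6 × (13/13) = 25.6 × 1.000000 = 25.6000
cinema ticket: 17.2 × (16/14) = 17.2 × 1.142857 = 19.6571
wine: 23.7 × (12/17) = 23.7 × 0.705882 = 16.7294
Index = Σ wᵢ·(p₁ᵢ/p₀ᵢ) = 23.7000 + 14.7000 + 25.6000 + 19.6571 + 16.7294 = 100.3866

100.4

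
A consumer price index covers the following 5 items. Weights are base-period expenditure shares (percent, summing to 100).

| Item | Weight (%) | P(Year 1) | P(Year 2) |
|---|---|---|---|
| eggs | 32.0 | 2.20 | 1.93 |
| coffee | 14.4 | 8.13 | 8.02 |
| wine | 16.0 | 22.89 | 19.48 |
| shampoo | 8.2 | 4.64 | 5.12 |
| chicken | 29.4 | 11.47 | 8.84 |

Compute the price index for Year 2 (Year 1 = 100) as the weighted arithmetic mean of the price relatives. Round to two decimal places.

eggs: 32.0 × (1.93/2.20) = 32.0 × 0.877273 = 28.0727
coffee: 14.4 × (8.02/8.13) = 14.4 × 0.986470 = 14.2052
wine: 16.0 × (19.48/22.89) = 16.0 × 0.851027 = 13.6164
shampoo: 8.2 × (5.12/4.64) = 8.2 × 1.103448 = 9.0483
chicken: 29.4 × (8.84/11.47) = 29.4 × 0.770706 = 22.6588
Index = Σ wᵢ·(p₁ᵢ/p₀ᵢ) = 28.0727 + 14.2052 + 13.6164 + 9.0483 + 22.6588 = 87.6014

87.60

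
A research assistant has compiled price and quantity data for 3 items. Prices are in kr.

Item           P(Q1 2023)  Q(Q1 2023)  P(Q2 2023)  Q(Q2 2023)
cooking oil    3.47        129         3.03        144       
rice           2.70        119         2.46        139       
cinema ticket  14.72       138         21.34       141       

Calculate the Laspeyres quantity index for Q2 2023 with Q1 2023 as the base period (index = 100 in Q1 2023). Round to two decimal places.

105.36

Laspeyres quantity index uses base-period prices as weights.
ΣP(Q1 2023)·Q(Q2 2023) = 3.47×144 + 2.70×139 + 14.72×141 = 499.68 + 375.3 + 2075.52 = 2950.5
ΣP(Q1 2023)·Q(Q1 2023) = 3.47×129 + 2.70×119 + 14.72×138 = 447.63 + 321.3 + 2031.36 = 2800.29
Index = 2950.5 / 2800.29 × 100 = 105.3641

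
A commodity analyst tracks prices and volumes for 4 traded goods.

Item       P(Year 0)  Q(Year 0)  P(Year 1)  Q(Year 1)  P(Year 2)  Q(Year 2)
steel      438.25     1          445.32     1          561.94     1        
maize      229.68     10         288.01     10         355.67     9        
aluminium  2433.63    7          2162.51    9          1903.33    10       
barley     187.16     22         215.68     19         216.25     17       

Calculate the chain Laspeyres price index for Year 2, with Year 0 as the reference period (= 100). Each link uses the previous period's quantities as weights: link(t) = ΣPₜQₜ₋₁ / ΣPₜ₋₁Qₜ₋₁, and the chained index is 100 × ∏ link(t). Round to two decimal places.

Link Year 0→Year 1:
ΣP(Year 1)Q(Year 0) = 445.32×1 + 288.01×10 + 2162.51×7 + 215.68×22 = 445.32 + 2880.1 + 15137.57 + 4744.96 = 23207.95
ΣP(Year 0)Q(Year 0) = 438.25×1 + 229.68×10 + 2433.63×7 + 187.16×22 = 438.25 + 2296.8 + 17035.41 + 4117.52 = 23887.98
link = 23207.95/23887.98 = 0.971533
Link Year 1→Year 2:
ΣP(Year 2)Q(Year 1) = 561.94×1 + 355.67×10 + 1903.33×9 + 216.25×19 = 561.94 + 3556.7 + 17129.97 + 4108.75 = 25357.36
ΣP(Year 1)Q(Year 1) = 445.32×1 + 288.01×10 + 2162.51×9 + 215.68×19 = 445.32 + 2880.1 + 19462.59 + 4097.92 = 26885.93
link = 25357.36/26885.93 = 0.943146
Chained index = 100 × 0.971533 × 0.943146 = 91.6297

91.63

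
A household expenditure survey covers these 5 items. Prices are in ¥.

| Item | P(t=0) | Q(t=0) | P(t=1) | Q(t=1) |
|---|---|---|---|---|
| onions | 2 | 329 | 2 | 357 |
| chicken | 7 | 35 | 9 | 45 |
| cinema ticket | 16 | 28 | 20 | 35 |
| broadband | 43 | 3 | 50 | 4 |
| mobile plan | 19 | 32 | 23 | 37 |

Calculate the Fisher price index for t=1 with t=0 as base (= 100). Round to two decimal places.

116.16

Laspeyres component (base-period weights):
ΣP(t=1)Q(t=0) = 2×329 + 9×35 + 20×28 + 50×3 + 23×32 = 658 + 315 + 560 + 150 + 736 = 2419
ΣP(t=0)Q(t=0) = 2×329 + 7×35 + 16×28 + 43×3 + 19×32 = 658 + 245 + 448 + 129 + 608 = 2088
L = 2419 / 2088 × 100 = 115.8525
Paasche component (current-period weights):
ΣP(t=1)Q(t=1) = 2×357 + 9×45 + 20×35 + 50×4 + 23×37 = 714 + 405 + 700 + 200 + 851 = 2870
ΣP(t=0)Q(t=1) = 2×357 + 7×45 + 16×35 + 43×4 + 19×37 = 714 + 315 + 560 + 172 + 703 = 2464
P = 2870 / 2464 × 100 = 116.4773
Fisher = √(L × P) = √(115.8525 × 116.4773) = 116.1645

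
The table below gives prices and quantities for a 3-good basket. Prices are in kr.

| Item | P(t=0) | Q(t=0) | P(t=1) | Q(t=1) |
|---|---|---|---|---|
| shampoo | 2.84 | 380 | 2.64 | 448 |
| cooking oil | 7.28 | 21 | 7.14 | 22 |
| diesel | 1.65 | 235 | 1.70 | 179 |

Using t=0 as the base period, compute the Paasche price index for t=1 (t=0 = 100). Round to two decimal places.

95.15

Paasche price index uses current-period quantities as weights.
ΣP(t=1)·Q(t=1) = 2.64×448 + 7.14×22 + 1.70×179 = 1182.72 + 157.08 + 304.3 = 1644.1
ΣP(t=0)·Q(t=1) = 2.84×448 + 7.28×22 + 1.65×179 = 1272.32 + 160.16 + 295.35 = 1727.83
Index = 1644.1 / 1727.83 × 100 = 95.1540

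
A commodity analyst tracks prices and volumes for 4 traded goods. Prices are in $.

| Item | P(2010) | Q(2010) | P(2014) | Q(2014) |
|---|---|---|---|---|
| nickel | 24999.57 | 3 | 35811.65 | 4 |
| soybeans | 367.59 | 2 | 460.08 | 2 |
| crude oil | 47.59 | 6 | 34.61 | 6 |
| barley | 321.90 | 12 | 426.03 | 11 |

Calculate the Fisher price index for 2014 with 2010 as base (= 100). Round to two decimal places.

142.43

Laspeyres component (base-period weights):
ΣP(2014)Q(2010) = 35811.65×3 + 460.08×2 + 34.61×6 + 426.03×12 = 107434.95 + 920.16 + 207.66 + 5112.36 = 113675.13
ΣP(2010)Q(2010) = 24999.57×3 + 367.59×2 + 47.59×6 + 321.90×12 = 74998.71 + 735.18 + 285.54 + 3862.8 = 79882.23
L = 113675.13 / 79882.23 × 100 = 142.3034
Paasche component (current-period weights):
ΣP(2014)Q(2014) = 35811.65×4 + 460.08×2 + 34.61×6 + 426.03×11 = 143246.6 + 920.16 + 207.66 + 4686.33 = 149060.75
ΣP(2010)Q(2014) = 24999.57×4 + 367.59×2 + 47.59×6 + 321.90×11 = 99998.28 + 735.18 + 285.54 + 3540.9 = 104559.9
P = 149060.75 / 104559.9 × 100 = 142.5601
Fisher = √(L × P) = √(142.3034 × 142.5601) = 142.4317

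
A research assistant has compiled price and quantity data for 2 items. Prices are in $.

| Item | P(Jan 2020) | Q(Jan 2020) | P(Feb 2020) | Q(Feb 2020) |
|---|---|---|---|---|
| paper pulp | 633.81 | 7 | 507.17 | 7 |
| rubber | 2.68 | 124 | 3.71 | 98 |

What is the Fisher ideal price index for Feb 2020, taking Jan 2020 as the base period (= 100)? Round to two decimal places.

Laspeyres component (base-period weights):
ΣP(Feb 2020)Q(Jan 2020) = 507.17×7 + 3.71×124 = 3550.19 + 460.04 = 4010.23
ΣP(Jan 2020)Q(Jan 2020) = 633.81×7 + 2.68×124 = 4436.67 + 332.32 = 4768.99
L = 4010.23 / 4768.99 × 100 = 84.0897
Paasche component (current-period weights):
ΣP(Feb 2020)Q(Feb 2020) = 507.17×7 + 3.71×98 = 3550.19 + 363.58 = 3913.77
ΣP(Jan 2020)Q(Feb 2020) = 633.81×7 + 2.68×98 = 4436.67 + 262.64 = 4699.31
P = 3913.77 / 4699.31 × 100 = 83.2839
Fisher = √(L × P) = √(84.0897 × 83.2839) = 83.6859

83.69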